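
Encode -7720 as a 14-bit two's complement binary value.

1. Binary of +7720:  01111000101000
2. Invert bits:     10000111010111
3. Add 1:           10000111011000

Answer: 10000111011000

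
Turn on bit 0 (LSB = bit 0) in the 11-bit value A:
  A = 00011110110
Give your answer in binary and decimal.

Mask = 1 << 0 = 00000000001
Bit 0 of A is 0, so OR-ing with the mask flips it to 1.
  00011110110
| 00000000001
-------------
  00011110111

Answer: 00011110111 (247)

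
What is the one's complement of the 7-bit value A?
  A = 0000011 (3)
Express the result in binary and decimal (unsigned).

Flip each bit (0->1, 1->0):
  0000011
  1111100

Answer: 1111100 (124)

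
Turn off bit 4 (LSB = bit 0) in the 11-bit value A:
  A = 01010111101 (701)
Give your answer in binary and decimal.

Mask = ~(1 << 4) = 11111101111
Bit 4 of A is 1, so AND-ing with the mask clears it to 0.
  01010111101
& 11111101111
-------------
  01010101101

Answer: 01010101101 (685)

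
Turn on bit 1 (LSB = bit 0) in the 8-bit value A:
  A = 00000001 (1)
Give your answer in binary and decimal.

Mask = 1 << 1 = 00000010
Bit 1 of A is 0, so OR-ing with the mask flips it to 1.
  00000001
| 00000010
----------
  00000011

Answer: 00000011 (3)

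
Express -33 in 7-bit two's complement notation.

1. Binary of +33:  0100001
2. Invert bits:     1011110
3. Add 1:           1011111

Answer: 1011111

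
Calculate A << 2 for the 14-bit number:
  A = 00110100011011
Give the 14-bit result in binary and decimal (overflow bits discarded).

Shift left by 2: drop the top 2 bit(s), append 2 zero(s) on the right.
  00110100011011  ->  discard [00], keep [110100011011], append 00
= 11010001101100

Answer: 11010001101100 (13420)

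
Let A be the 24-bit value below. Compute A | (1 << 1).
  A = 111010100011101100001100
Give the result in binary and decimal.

Mask = 1 << 1 = 000000000000000000000010
Bit 1 of A is 0, so OR-ing with the mask flips it to 1.
  111010100011101100001100
| 000000000000000000000010
--------------------------
  111010100011101100001110

Answer: 111010100011101100001110 (15350542)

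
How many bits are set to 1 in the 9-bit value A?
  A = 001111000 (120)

001111000
1-bits at positions (from bit 0 = LSB): 3, 4, 5, 6
Count = 4

Answer: 4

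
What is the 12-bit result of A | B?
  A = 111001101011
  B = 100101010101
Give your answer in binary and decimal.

Apply | to each column (1 where either bit is 1):
  111001101011
| 100101010101
--------------
  111101111111

Answer: 111101111111 (3967)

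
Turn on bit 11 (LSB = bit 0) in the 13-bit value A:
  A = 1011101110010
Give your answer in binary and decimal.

Mask = 1 << 11 = 0100000000000
Bit 11 of A is 0, so OR-ing with the mask flips it to 1.
  1011101110010
| 0100000000000
---------------
  1111101110010

Answer: 1111101110010 (8050)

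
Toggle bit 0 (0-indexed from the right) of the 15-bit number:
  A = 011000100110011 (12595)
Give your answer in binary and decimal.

Mask = 1 << 0 = 000000000000001
Bit 0 of A is 1; XOR with the mask flips it to 0.
  011000100110011
^ 000000000000001
-----------------
  011000100110010

Answer: 011000100110010 (12594)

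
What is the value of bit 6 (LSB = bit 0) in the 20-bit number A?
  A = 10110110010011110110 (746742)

Bit 6 is the 7th from the right.
  10110110010011110110
               ^
That bit is 1.

Answer: 1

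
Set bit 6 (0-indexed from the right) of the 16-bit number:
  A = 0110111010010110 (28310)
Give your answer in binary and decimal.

Mask = 1 << 6 = 0000000001000000
Bit 6 of A is 0, so OR-ing with the mask flips it to 1.
  0110111010010110
| 0000000001000000
------------------
  0110111011010110

Answer: 0110111011010110 (28374)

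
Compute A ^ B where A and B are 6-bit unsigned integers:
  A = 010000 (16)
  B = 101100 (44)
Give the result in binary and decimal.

Apply ^ to each column (1 where bits differ):
  010000
^ 101100
--------
  111100

Answer: 111100 (60)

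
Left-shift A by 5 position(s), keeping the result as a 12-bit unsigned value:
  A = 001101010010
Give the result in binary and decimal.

Shift left by 5: drop the top 5 bit(s), append 5 zero(s) on the right.
  001101010010  ->  discard [00110], keep [1010010], append 00000
= 101001000000

Answer: 101001000000 (2624)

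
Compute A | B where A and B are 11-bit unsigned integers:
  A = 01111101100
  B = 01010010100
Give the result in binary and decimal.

Apply | to each column (1 where either bit is 1):
  01111101100
| 01010010100
-------------
  01111111100

Answer: 01111111100 (1020)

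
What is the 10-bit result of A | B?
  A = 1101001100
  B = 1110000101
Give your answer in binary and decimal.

Apply | to each column (1 where either bit is 1):
  1101001100
| 1110000101
------------
  1111001101

Answer: 1111001101 (973)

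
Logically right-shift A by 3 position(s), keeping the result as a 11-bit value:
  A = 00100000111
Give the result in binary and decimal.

Logical shift right by 3: drop the bottom 3 bit(s), prepend 3 zero(s) on the left.
  00100000111  ->  keep [00100000], discard [111], prepend 000
= 00000100000

Answer: 00000100000 (32)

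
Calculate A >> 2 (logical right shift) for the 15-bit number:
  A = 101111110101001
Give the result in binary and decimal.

Logical shift right by 2: drop the bottom 2 bit(s), prepend 2 zero(s) on the left.
  101111110101001  ->  keep [1011111101010], discard [01], prepend 00
= 001011111101010

Answer: 001011111101010 (6122)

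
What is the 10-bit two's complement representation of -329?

1. Binary of +329:  0101001001
2. Invert bits:     1010110110
3. Add 1:           1010110111

Answer: 1010110111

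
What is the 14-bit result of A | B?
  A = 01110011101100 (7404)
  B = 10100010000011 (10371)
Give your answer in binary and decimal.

Apply | to each column (1 where either bit is 1):
  01110011101100
| 10100010000011
----------------
  11110011101111

Answer: 11110011101111 (15599)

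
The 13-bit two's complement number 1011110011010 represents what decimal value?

MSB is 1, so the value is negative. Find the magnitude:
1. Invert bits:  0100001100101
2. Add 1:        0100001100110  = 2150
3. Apply sign:   -2150

Answer: -2150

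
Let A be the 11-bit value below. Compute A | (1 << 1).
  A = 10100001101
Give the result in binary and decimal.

Mask = 1 << 1 = 00000000010
Bit 1 of A is 0, so OR-ing with the mask flips it to 1.
  10100001101
| 00000000010
-------------
  10100001111

Answer: 10100001111 (1295)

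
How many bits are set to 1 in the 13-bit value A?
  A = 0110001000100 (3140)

0110001000100
1-bits at positions (from bit 0 = LSB): 2, 6, 10, 11
Count = 4

Answer: 4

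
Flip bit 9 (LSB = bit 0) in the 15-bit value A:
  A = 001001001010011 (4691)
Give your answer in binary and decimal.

Mask = 1 << 9 = 000001000000000
Bit 9 of A is 1; XOR with the mask flips it to 0.
  001001001010011
^ 000001000000000
-----------------
  001000001010011

Answer: 001000001010011 (4179)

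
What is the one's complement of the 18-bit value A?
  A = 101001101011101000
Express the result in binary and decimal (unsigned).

Flip each bit (0->1, 1->0):
  101001101011101000
  010110010100010111

Answer: 010110010100010111 (91415)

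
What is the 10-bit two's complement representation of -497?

1. Binary of +497:  0111110001
2. Invert bits:     1000001110
3. Add 1:           1000001111

Answer: 1000001111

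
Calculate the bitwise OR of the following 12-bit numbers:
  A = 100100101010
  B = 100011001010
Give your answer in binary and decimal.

Apply | to each column (1 where either bit is 1):
  100100101010
| 100011001010
--------------
  100111101010

Answer: 100111101010 (2538)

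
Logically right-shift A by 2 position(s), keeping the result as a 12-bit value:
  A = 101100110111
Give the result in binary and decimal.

Logical shift right by 2: drop the bottom 2 bit(s), prepend 2 zero(s) on the left.
  101100110111  ->  keep [1011001101], discard [11], prepend 00
= 001011001101

Answer: 001011001101 (717)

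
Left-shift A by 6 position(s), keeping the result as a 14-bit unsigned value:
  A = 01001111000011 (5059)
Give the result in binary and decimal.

Shift left by 6: drop the top 6 bit(s), append 6 zero(s) on the right.
  01001111000011  ->  discard [010011], keep [11000011], append 000000
= 11000011000000

Answer: 11000011000000 (12480)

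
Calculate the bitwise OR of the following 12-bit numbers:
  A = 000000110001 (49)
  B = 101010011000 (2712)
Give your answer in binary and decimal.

Apply | to each column (1 where either bit is 1):
  000000110001
| 101010011000
--------------
  101010111001

Answer: 101010111001 (2745)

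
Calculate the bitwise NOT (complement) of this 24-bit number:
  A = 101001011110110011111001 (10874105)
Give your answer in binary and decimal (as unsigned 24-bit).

Flip each bit (0->1, 1->0):
  101001011110110011111001
  010110100001001100000110

Answer: 010110100001001100000110 (5903110)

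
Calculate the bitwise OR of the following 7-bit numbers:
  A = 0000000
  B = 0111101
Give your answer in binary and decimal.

Apply | to each column (1 where either bit is 1):
  0000000
| 0111101
---------
  0111101

Answer: 0111101 (61)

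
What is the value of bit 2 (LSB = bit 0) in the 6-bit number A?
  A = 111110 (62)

Bit 2 is the 3rd from the right.
  111110
     ^
That bit is 1.

Answer: 1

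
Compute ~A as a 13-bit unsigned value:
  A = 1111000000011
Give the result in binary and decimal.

Flip each bit (0->1, 1->0):
  1111000000011
  0000111111100

Answer: 0000111111100 (508)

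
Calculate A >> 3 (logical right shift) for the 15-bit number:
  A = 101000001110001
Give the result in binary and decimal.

Logical shift right by 3: drop the bottom 3 bit(s), prepend 3 zero(s) on the left.
  101000001110001  ->  keep [101000001110], discard [001], prepend 000
= 000101000001110

Answer: 000101000001110 (2574)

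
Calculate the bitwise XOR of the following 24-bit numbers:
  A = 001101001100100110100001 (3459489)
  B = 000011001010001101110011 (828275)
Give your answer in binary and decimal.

Apply ^ to each column (1 where bits differ):
  001101001100100110100001
^ 000011001010001101110011
--------------------------
  001110000110101011010010

Answer: 001110000110101011010010 (3697362)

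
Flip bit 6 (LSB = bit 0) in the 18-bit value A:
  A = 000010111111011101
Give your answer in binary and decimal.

Mask = 1 << 6 = 000000000001000000
Bit 6 of A is 1; XOR with the mask flips it to 0.
  000010111111011101
^ 000000000001000000
--------------------
  000010111110011101

Answer: 000010111110011101 (12189)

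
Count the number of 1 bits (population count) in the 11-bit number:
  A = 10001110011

10001110011
1-bits at positions (from bit 0 = LSB): 0, 1, 4, 5, 6, 10
Count = 6

Answer: 6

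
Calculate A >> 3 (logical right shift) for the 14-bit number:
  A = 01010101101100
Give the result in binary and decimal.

Logical shift right by 3: drop the bottom 3 bit(s), prepend 3 zero(s) on the left.
  01010101101100  ->  keep [01010101101], discard [100], prepend 000
= 00001010101101

Answer: 00001010101101 (685)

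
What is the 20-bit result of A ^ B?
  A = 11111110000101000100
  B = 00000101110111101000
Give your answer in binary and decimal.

Apply ^ to each column (1 where bits differ):
  11111110000101000100
^ 00000101110111101000
----------------------
  11111011110010101100

Answer: 11111011110010101100 (1031340)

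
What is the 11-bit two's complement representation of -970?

1. Binary of +970:  01111001010
2. Invert bits:     10000110101
3. Add 1:           10000110110

Answer: 10000110110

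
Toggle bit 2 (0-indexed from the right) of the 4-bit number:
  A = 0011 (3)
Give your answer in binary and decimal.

Mask = 1 << 2 = 0100
Bit 2 of A is 0; XOR with the mask flips it to 1.
  0011
^ 0100
------
  0111

Answer: 0111 (7)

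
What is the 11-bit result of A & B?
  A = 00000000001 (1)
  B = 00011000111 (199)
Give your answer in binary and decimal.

Apply & to each column (1 only where both bits are 1):
  00000000001
& 00011000111
-------------
  00000000001

Answer: 00000000001 (1)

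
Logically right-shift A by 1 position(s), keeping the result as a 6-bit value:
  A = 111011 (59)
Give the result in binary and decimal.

Logical shift right by 1: drop the bottom 1 bit(s), prepend 1 zero(s) on the left.
  111011  ->  keep [11101], discard [1], prepend 0
= 011101

Answer: 011101 (29)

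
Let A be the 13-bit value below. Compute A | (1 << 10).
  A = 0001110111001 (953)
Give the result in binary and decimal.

Mask = 1 << 10 = 0010000000000
Bit 10 of A is 0, so OR-ing with the mask flips it to 1.
  0001110111001
| 0010000000000
---------------
  0011110111001

Answer: 0011110111001 (1977)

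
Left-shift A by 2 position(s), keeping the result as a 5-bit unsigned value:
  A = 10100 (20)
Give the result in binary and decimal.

Shift left by 2: drop the top 2 bit(s), append 2 zero(s) on the right.
  10100  ->  discard [10], keep [100], append 00
= 10000

Answer: 10000 (16)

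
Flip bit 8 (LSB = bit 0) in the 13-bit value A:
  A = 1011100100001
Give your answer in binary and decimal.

Mask = 1 << 8 = 0000100000000
Bit 8 of A is 1; XOR with the mask flips it to 0.
  1011100100001
^ 0000100000000
---------------
  1011000100001

Answer: 1011000100001 (5665)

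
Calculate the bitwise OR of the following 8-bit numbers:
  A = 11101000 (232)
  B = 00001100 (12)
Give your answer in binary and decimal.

Apply | to each column (1 where either bit is 1):
  11101000
| 00001100
----------
  11101100

Answer: 11101100 (236)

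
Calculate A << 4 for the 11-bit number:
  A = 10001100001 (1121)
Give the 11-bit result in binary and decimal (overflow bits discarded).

Shift left by 4: drop the top 4 bit(s), append 4 zero(s) on the right.
  10001100001  ->  discard [1000], keep [1100001], append 0000
= 11000010000

Answer: 11000010000 (1552)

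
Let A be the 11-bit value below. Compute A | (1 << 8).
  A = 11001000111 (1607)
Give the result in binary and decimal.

Mask = 1 << 8 = 00100000000
Bit 8 of A is 0, so OR-ing with the mask flips it to 1.
  11001000111
| 00100000000
-------------
  11101000111

Answer: 11101000111 (1863)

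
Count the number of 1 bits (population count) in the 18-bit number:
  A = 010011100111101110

010011100111101110
1-bits at positions (from bit 0 = LSB): 1, 2, 3, 5, 6, 7, 8, 11, 12, 13, 16
Count = 11

Answer: 11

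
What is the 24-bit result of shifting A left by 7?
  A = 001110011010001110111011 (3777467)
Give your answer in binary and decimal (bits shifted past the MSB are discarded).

Shift left by 7: drop the top 7 bit(s), append 7 zero(s) on the right.
  001110011010001110111011  ->  discard [0011100], keep [11010001110111011], append 0000000
= 110100011101110110000000

Answer: 110100011101110110000000 (13753728)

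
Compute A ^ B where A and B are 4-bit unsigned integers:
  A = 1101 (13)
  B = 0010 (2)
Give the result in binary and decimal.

Apply ^ to each column (1 where bits differ):
  1101
^ 0010
------
  1111

Answer: 1111 (15)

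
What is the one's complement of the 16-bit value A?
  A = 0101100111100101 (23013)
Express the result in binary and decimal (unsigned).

Flip each bit (0->1, 1->0):
  0101100111100101
  1010011000011010

Answer: 1010011000011010 (42522)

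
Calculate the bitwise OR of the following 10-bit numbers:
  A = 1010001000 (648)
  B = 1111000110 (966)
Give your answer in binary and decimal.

Apply | to each column (1 where either bit is 1):
  1010001000
| 1111000110
------------
  1111001110

Answer: 1111001110 (974)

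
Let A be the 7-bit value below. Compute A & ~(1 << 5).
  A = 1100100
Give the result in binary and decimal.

Mask = ~(1 << 5) = 1011111
Bit 5 of A is 1, so AND-ing with the mask clears it to 0.
  1100100
& 1011111
---------
  1000100

Answer: 1000100 (68)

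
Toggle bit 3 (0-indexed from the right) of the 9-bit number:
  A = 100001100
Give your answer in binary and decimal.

Mask = 1 << 3 = 000001000
Bit 3 of A is 1; XOR with the mask flips it to 0.
  100001100
^ 000001000
-----------
  100000100

Answer: 100000100 (260)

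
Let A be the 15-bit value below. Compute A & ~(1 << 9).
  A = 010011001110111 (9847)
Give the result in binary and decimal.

Mask = ~(1 << 9) = 111110111111111
Bit 9 of A is 1, so AND-ing with the mask clears it to 0.
  010011001110111
& 111110111111111
-----------------
  010010001110111

Answer: 010010001110111 (9335)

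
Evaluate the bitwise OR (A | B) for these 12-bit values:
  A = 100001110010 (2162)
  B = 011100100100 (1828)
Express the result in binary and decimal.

Apply | to each column (1 where either bit is 1):
  100001110010
| 011100100100
--------------
  111101110110

Answer: 111101110110 (3958)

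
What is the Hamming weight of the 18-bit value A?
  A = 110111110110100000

110111110110100000
1-bits at positions (from bit 0 = LSB): 5, 7, 8, 10, 11, 12, 13, 14, 16, 17
Count = 10

Answer: 10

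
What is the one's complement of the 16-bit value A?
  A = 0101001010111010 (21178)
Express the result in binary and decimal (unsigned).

Flip each bit (0->1, 1->0):
  0101001010111010
  1010110101000101

Answer: 1010110101000101 (44357)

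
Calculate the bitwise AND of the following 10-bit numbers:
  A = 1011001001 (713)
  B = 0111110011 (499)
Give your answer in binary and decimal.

Apply & to each column (1 only where both bits are 1):
  1011001001
& 0111110011
------------
  0011000001

Answer: 0011000001 (193)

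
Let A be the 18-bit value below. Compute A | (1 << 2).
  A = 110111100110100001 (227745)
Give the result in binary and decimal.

Mask = 1 << 2 = 000000000000000100
Bit 2 of A is 0, so OR-ing with the mask flips it to 1.
  110111100110100001
| 000000000000000100
--------------------
  110111100110100101

Answer: 110111100110100101 (227749)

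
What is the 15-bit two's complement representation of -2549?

1. Binary of +2549:  000100111110101
2. Invert bits:     111011000001010
3. Add 1:           111011000001011

Answer: 111011000001011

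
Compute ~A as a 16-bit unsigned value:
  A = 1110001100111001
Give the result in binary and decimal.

Flip each bit (0->1, 1->0):
  1110001100111001
  0001110011000110

Answer: 0001110011000110 (7366)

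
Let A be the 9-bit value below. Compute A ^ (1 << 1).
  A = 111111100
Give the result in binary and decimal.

Mask = 1 << 1 = 000000010
Bit 1 of A is 0; XOR with the mask flips it to 1.
  111111100
^ 000000010
-----------
  111111110

Answer: 111111110 (510)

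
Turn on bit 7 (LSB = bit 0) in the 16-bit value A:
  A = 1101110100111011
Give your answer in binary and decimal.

Mask = 1 << 7 = 0000000010000000
Bit 7 of A is 0, so OR-ing with the mask flips it to 1.
  1101110100111011
| 0000000010000000
------------------
  1101110110111011

Answer: 1101110110111011 (56763)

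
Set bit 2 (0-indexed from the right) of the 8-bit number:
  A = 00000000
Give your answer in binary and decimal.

Mask = 1 << 2 = 00000100
Bit 2 of A is 0, so OR-ing with the mask flips it to 1.
  00000000
| 00000100
----------
  00000100

Answer: 00000100 (4)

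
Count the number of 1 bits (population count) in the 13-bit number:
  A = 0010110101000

0010110101000
1-bits at positions (from bit 0 = LSB): 3, 5, 7, 8, 10
Count = 5

Answer: 5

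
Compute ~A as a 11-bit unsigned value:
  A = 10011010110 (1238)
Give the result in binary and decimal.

Flip each bit (0->1, 1->0):
  10011010110
  01100101001

Answer: 01100101001 (809)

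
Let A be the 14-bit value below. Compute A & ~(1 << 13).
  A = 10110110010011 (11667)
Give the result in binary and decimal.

Mask = ~(1 << 13) = 01111111111111
Bit 13 of A is 1, so AND-ing with the mask clears it to 0.
  10110110010011
& 01111111111111
----------------
  00110110010011

Answer: 00110110010011 (3475)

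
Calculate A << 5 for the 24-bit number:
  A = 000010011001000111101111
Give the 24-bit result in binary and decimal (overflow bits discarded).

Shift left by 5: drop the top 5 bit(s), append 5 zero(s) on the right.
  000010011001000111101111  ->  discard [00001], keep [0011001000111101111], append 00000
= 001100100011110111100000

Answer: 001100100011110111100000 (3292640)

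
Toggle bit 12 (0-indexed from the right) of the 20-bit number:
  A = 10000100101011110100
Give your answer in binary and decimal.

Mask = 1 << 12 = 00000001000000000000
Bit 12 of A is 0; XOR with the mask flips it to 1.
  10000100101011110100
^ 00000001000000000000
----------------------
  10000101101011110100

Answer: 10000101101011110100 (547572)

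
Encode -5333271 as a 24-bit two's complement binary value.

1. Binary of +5333271:  010100010110000100010111
2. Invert bits:     101011101001111011101000
3. Add 1:           101011101001111011101001

Answer: 101011101001111011101001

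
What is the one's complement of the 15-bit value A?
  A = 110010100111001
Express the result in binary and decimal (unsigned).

Flip each bit (0->1, 1->0):
  110010100111001
  001101011000110

Answer: 001101011000110 (6854)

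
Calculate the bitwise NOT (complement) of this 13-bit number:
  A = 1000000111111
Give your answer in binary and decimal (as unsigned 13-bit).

Flip each bit (0->1, 1->0):
  1000000111111
  0111111000000

Answer: 0111111000000 (4032)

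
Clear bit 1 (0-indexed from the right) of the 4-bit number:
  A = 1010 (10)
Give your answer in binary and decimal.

Mask = ~(1 << 1) = 1101
Bit 1 of A is 1, so AND-ing with the mask clears it to 0.
  1010
& 1101
------
  1000

Answer: 1000 (8)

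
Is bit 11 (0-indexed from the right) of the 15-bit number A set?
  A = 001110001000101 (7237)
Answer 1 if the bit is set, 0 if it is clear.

Bit 11 is the 12th from the right.
  001110001000101
     ^
That bit is 1.

Answer: 1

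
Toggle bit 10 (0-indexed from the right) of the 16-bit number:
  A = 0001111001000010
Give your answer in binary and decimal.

Mask = 1 << 10 = 0000010000000000
Bit 10 of A is 1; XOR with the mask flips it to 0.
  0001111001000010
^ 0000010000000000
------------------
  0001101001000010

Answer: 0001101001000010 (6722)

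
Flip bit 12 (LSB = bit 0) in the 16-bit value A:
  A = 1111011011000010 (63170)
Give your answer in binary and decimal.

Mask = 1 << 12 = 0001000000000000
Bit 12 of A is 1; XOR with the mask flips it to 0.
  1111011011000010
^ 0001000000000000
------------------
  1110011011000010

Answer: 1110011011000010 (59074)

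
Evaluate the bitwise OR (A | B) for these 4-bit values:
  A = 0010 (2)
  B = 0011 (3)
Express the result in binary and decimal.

Apply | to each column (1 where either bit is 1):
  0010
| 0011
------
  0011

Answer: 0011 (3)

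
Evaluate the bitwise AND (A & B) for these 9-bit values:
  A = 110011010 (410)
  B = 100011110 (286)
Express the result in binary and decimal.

Apply & to each column (1 only where both bits are 1):
  110011010
& 100011110
-----------
  100011010

Answer: 100011010 (282)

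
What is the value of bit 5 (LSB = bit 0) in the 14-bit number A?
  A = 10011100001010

Bit 5 is the 6th from the right.
  10011100001010
          ^
That bit is 0.

Answer: 0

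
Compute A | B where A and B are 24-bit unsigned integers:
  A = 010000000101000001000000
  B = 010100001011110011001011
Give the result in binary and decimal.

Apply | to each column (1 where either bit is 1):
  010000000101000001000000
| 010100001011110011001011
--------------------------
  010100001111110011001011

Answer: 010100001111110011001011 (5307595)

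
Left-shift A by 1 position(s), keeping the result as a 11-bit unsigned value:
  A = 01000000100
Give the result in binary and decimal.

Shift left by 1: drop the top 1 bit(s), append 1 zero(s) on the right.
  01000000100  ->  discard [0], keep [1000000100], append 0
= 10000001000

Answer: 10000001000 (1032)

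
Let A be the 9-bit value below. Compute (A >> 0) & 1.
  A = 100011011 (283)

Bit 0 is the 1st from the right.
  100011011
          ^
That bit is 1.

Answer: 1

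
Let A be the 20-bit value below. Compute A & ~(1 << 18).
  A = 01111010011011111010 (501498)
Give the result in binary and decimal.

Mask = ~(1 << 18) = 10111111111111111111
Bit 18 of A is 1, so AND-ing with the mask clears it to 0.
  01111010011011111010
& 10111111111111111111
----------------------
  00111010011011111010

Answer: 00111010011011111010 (239354)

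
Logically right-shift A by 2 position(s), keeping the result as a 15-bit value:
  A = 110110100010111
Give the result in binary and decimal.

Logical shift right by 2: drop the bottom 2 bit(s), prepend 2 zero(s) on the left.
  110110100010111  ->  keep [1101101000101], discard [11], prepend 00
= 001101101000101

Answer: 001101101000101 (6981)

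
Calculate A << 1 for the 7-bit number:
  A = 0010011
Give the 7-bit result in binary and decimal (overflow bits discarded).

Shift left by 1: drop the top 1 bit(s), append 1 zero(s) on the right.
  0010011  ->  discard [0], keep [010011], append 0
= 0100110

Answer: 0100110 (38)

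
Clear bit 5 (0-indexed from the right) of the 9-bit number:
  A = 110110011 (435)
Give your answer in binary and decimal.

Mask = ~(1 << 5) = 111011111
Bit 5 of A is 1, so AND-ing with the mask clears it to 0.
  110110011
& 111011111
-----------
  110010011

Answer: 110010011 (403)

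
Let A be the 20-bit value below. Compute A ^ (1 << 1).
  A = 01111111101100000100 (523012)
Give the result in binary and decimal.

Mask = 1 << 1 = 00000000000000000010
Bit 1 of A is 0; XOR with the mask flips it to 1.
  01111111101100000100
^ 00000000000000000010
----------------------
  01111111101100000110

Answer: 01111111101100000110 (523014)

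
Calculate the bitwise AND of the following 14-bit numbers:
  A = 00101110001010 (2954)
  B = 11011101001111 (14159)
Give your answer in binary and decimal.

Apply & to each column (1 only where both bits are 1):
  00101110001010
& 11011101001111
----------------
  00001100001010

Answer: 00001100001010 (778)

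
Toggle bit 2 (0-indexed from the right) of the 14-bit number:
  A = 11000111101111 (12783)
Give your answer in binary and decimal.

Mask = 1 << 2 = 00000000000100
Bit 2 of A is 1; XOR with the mask flips it to 0.
  11000111101111
^ 00000000000100
----------------
  11000111101011

Answer: 11000111101011 (12779)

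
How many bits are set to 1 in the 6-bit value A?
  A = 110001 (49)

110001
1-bits at positions (from bit 0 = LSB): 0, 4, 5
Count = 3

Answer: 3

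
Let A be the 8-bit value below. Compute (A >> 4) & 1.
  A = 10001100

Bit 4 is the 5th from the right.
  10001100
     ^
That bit is 0.

Answer: 0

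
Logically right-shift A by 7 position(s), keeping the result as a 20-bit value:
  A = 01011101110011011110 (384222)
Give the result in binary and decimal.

Logical shift right by 7: drop the bottom 7 bit(s), prepend 7 zero(s) on the left.
  01011101110011011110  ->  keep [0101110111001], discard [1011110], prepend 0000000
= 00000000101110111001

Answer: 00000000101110111001 (3001)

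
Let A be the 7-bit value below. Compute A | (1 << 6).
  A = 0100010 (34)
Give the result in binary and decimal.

Mask = 1 << 6 = 1000000
Bit 6 of A is 0, so OR-ing with the mask flips it to 1.
  0100010
| 1000000
---------
  1100010

Answer: 1100010 (98)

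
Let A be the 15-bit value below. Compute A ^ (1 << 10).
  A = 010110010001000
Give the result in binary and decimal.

Mask = 1 << 10 = 000010000000000
Bit 10 of A is 1; XOR with the mask flips it to 0.
  010110010001000
^ 000010000000000
-----------------
  010100010001000

Answer: 010100010001000 (10376)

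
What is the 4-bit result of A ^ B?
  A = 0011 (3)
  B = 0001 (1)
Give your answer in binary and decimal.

Apply ^ to each column (1 where bits differ):
  0011
^ 0001
------
  0010

Answer: 0010 (2)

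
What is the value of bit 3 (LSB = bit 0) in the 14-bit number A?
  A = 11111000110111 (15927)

Bit 3 is the 4th from the right.
  11111000110111
            ^
That bit is 0.

Answer: 0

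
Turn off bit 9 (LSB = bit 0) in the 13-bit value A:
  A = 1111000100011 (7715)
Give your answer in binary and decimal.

Mask = ~(1 << 9) = 1110111111111
Bit 9 of A is 1, so AND-ing with the mask clears it to 0.
  1111000100011
& 1110111111111
---------------
  1110000100011

Answer: 1110000100011 (7203)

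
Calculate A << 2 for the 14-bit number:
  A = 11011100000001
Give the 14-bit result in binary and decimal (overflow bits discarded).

Shift left by 2: drop the top 2 bit(s), append 2 zero(s) on the right.
  11011100000001  ->  discard [11], keep [011100000001], append 00
= 01110000000100

Answer: 01110000000100 (7172)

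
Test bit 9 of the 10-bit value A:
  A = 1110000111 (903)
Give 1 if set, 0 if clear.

Bit 9 is the 10th from the right.
  1110000111
  ^
That bit is 1.

Answer: 1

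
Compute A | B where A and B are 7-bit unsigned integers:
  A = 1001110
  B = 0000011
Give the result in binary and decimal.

Apply | to each column (1 where either bit is 1):
  1001110
| 0000011
---------
  1001111

Answer: 1001111 (79)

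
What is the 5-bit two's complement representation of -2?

1. Binary of +2:  00010
2. Invert bits:     11101
3. Add 1:           11110

Answer: 11110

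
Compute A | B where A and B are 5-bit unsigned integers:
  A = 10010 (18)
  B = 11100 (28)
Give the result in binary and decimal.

Apply | to each column (1 where either bit is 1):
  10010
| 11100
-------
  11110

Answer: 11110 (30)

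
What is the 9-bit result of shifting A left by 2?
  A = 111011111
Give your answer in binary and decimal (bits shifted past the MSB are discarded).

Shift left by 2: drop the top 2 bit(s), append 2 zero(s) on the right.
  111011111  ->  discard [11], keep [1011111], append 00
= 101111100

Answer: 101111100 (380)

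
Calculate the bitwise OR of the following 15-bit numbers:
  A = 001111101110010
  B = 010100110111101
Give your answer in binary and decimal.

Apply | to each column (1 where either bit is 1):
  001111101110010
| 010100110111101
-----------------
  011111111111111

Answer: 011111111111111 (16383)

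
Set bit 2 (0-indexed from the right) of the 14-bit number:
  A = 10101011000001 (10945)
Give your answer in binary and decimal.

Mask = 1 << 2 = 00000000000100
Bit 2 of A is 0, so OR-ing with the mask flips it to 1.
  10101011000001
| 00000000000100
----------------
  10101011000101

Answer: 10101011000101 (10949)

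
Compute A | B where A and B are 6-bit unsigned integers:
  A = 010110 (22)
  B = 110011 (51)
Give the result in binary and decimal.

Apply | to each column (1 where either bit is 1):
  010110
| 110011
--------
  110111

Answer: 110111 (55)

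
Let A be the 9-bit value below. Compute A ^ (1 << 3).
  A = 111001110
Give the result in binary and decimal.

Mask = 1 << 3 = 000001000
Bit 3 of A is 1; XOR with the mask flips it to 0.
  111001110
^ 000001000
-----------
  111000110

Answer: 111000110 (454)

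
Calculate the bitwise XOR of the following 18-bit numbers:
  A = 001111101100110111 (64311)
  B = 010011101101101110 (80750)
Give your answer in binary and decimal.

Apply ^ to each column (1 where bits differ):
  001111101100110111
^ 010011101101101110
--------------------
  011100000001011001

Answer: 011100000001011001 (114777)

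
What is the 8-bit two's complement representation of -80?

1. Binary of +80:  01010000
2. Invert bits:     10101111
3. Add 1:           10110000

Answer: 10110000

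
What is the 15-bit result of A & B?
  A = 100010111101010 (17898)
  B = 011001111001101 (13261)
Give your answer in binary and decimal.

Apply & to each column (1 only where both bits are 1):
  100010111101010
& 011001111001101
-----------------
  000000111001000

Answer: 000000111001000 (456)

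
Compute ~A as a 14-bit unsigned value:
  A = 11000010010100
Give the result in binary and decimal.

Flip each bit (0->1, 1->0):
  11000010010100
  00111101101011

Answer: 00111101101011 (3947)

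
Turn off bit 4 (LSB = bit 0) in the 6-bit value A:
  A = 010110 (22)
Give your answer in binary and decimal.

Mask = ~(1 << 4) = 101111
Bit 4 of A is 1, so AND-ing with the mask clears it to 0.
  010110
& 101111
--------
  000110

Answer: 000110 (6)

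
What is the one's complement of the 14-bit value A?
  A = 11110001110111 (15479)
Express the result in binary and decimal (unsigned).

Flip each bit (0->1, 1->0):
  11110001110111
  00001110001000

Answer: 00001110001000 (904)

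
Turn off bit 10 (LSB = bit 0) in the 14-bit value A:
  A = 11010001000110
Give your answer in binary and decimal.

Mask = ~(1 << 10) = 11101111111111
Bit 10 of A is 1, so AND-ing with the mask clears it to 0.
  11010001000110
& 11101111111111
----------------
  11000001000110

Answer: 11000001000110 (12358)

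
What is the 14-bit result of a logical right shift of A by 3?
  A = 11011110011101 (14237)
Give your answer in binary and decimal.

Logical shift right by 3: drop the bottom 3 bit(s), prepend 3 zero(s) on the left.
  11011110011101  ->  keep [11011110011], discard [101], prepend 000
= 00011011110011

Answer: 00011011110011 (1779)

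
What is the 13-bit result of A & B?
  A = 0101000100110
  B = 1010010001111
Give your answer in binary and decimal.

Apply & to each column (1 only where both bits are 1):
  0101000100110
& 1010010001111
---------------
  0000000000110

Answer: 0000000000110 (6)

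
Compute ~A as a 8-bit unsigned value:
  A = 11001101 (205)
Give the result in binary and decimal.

Flip each bit (0->1, 1->0):
  11001101
  00110010

Answer: 00110010 (50)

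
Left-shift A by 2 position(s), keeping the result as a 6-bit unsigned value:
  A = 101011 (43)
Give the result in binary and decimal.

Shift left by 2: drop the top 2 bit(s), append 2 zero(s) on the right.
  101011  ->  discard [10], keep [1011], append 00
= 101100

Answer: 101100 (44)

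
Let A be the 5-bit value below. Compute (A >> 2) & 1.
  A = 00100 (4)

Bit 2 is the 3rd from the right.
  00100
    ^
That bit is 1.

Answer: 1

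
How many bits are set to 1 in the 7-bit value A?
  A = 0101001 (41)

0101001
1-bits at positions (from bit 0 = LSB): 0, 3, 5
Count = 3

Answer: 3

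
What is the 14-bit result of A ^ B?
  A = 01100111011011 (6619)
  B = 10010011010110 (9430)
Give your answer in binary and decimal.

Apply ^ to each column (1 where bits differ):
  01100111011011
^ 10010011010110
----------------
  11110100001101

Answer: 11110100001101 (15629)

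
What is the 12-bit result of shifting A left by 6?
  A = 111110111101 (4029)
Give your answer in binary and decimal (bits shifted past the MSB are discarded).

Shift left by 6: drop the top 6 bit(s), append 6 zero(s) on the right.
  111110111101  ->  discard [111110], keep [111101], append 000000
= 111101000000

Answer: 111101000000 (3904)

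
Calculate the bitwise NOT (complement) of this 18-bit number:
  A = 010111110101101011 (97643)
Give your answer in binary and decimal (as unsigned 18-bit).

Flip each bit (0->1, 1->0):
  010111110101101011
  101000001010010100

Answer: 101000001010010100 (164500)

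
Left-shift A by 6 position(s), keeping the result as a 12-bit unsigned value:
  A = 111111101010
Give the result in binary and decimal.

Shift left by 6: drop the top 6 bit(s), append 6 zero(s) on the right.
  111111101010  ->  discard [111111], keep [101010], append 000000
= 101010000000

Answer: 101010000000 (2688)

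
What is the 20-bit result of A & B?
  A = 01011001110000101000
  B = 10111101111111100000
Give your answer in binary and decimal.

Apply & to each column (1 only where both bits are 1):
  01011001110000101000
& 10111101111111100000
----------------------
  00011001110000100000

Answer: 00011001110000100000 (105504)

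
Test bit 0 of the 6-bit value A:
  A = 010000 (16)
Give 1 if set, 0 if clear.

Bit 0 is the 1st from the right.
  010000
       ^
That bit is 0.

Answer: 0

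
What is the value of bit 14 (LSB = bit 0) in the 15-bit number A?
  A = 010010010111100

Bit 14 is the 15th from the right.
  010010010111100
  ^
That bit is 0.

Answer: 0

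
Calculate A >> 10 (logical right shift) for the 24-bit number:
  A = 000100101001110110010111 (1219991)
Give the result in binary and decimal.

Logical shift right by 10: drop the bottom 10 bit(s), prepend 10 zero(s) on the left.
  000100101001110110010111  ->  keep [00010010100111], discard [0110010111], prepend 0000000000
= 000000000000010010100111

Answer: 000000000000010010100111 (1191)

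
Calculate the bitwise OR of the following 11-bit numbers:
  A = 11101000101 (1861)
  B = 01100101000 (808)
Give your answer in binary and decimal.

Apply | to each column (1 where either bit is 1):
  11101000101
| 01100101000
-------------
  11101101101

Answer: 11101101101 (1901)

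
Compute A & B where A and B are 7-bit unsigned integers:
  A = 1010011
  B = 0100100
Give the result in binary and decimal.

Apply & to each column (1 only where both bits are 1):
  1010011
& 0100100
---------
  0000000

Answer: 0000000 (0)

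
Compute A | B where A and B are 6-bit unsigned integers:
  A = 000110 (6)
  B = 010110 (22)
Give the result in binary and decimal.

Apply | to each column (1 where either bit is 1):
  000110
| 010110
--------
  010110

Answer: 010110 (22)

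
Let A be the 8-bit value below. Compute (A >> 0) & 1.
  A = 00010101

Bit 0 is the 1st from the right.
  00010101
         ^
That bit is 1.

Answer: 1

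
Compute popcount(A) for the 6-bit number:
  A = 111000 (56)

111000
1-bits at positions (from bit 0 = LSB): 3, 4, 5
Count = 3

Answer: 3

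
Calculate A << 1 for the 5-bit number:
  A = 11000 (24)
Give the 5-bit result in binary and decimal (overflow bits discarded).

Shift left by 1: drop the top 1 bit(s), append 1 zero(s) on the right.
  11000  ->  discard [1], keep [1000], append 0
= 10000

Answer: 10000 (16)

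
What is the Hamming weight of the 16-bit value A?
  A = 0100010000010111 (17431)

0100010000010111
1-bits at positions (from bit 0 = LSB): 0, 1, 2, 4, 10, 14
Count = 6

Answer: 6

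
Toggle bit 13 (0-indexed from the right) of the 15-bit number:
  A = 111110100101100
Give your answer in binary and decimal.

Mask = 1 << 13 = 010000000000000
Bit 13 of A is 1; XOR with the mask flips it to 0.
  111110100101100
^ 010000000000000
-----------------
  101110100101100

Answer: 101110100101100 (23852)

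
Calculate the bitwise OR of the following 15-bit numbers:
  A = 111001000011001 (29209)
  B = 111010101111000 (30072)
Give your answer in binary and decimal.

Apply | to each column (1 where either bit is 1):
  111001000011001
| 111010101111000
-----------------
  111011101111001

Answer: 111011101111001 (30585)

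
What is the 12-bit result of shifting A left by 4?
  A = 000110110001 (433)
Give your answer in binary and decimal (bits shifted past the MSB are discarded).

Shift left by 4: drop the top 4 bit(s), append 4 zero(s) on the right.
  000110110001  ->  discard [0001], keep [10110001], append 0000
= 101100010000

Answer: 101100010000 (2832)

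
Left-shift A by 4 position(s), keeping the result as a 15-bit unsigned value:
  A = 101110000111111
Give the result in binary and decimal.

Shift left by 4: drop the top 4 bit(s), append 4 zero(s) on the right.
  101110000111111  ->  discard [1011], keep [10000111111], append 0000
= 100001111110000

Answer: 100001111110000 (17392)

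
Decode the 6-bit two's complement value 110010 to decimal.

MSB is 1, so the value is negative. Find the magnitude:
1. Invert bits:  001101
2. Add 1:        001110  = 14
3. Apply sign:   -14

Answer: -14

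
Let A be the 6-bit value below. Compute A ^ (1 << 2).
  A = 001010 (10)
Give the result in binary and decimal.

Mask = 1 << 2 = 000100
Bit 2 of A is 0; XOR with the mask flips it to 1.
  001010
^ 000100
--------
  001110

Answer: 001110 (14)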